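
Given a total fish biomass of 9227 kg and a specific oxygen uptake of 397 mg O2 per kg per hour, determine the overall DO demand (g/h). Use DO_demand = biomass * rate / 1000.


Total O2 consumption (mg/h) = 9227 kg * 397 mg/(kg*h) = 3663119 mg/h
Convert to g/h: 3663119 / 1000 = 3663.119 g/h

3663.119 g/h


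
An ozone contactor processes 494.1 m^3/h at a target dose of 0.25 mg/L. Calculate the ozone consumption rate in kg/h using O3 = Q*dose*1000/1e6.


O3 demand (mg/h) = Q * dose * 1000 = 494.1 * 0.25 * 1000 = 123525 mg/h
Convert mg to kg: 123525 / 1e6 = 0.123525 kg/h

0.123525 kg/h


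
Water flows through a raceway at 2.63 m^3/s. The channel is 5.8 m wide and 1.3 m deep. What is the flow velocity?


Cross-sectional area = W * d = 5.8 * 1.3 = 7.54 m^2
Velocity = Q / A = 2.63 / 7.54 = 0.348806 m/s

0.348806 m/s


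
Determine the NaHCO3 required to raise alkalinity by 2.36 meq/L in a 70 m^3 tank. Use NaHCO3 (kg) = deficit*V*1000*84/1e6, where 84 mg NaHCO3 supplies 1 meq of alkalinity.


Tank volume in L = 70 m^3 * 1000 = 70000 L
Total meq required = 2.36 meq/L * 70000 L = 165200 meq
NaHCO3 mass = 165200 meq * 84 mg/meq / 1e6 = 13.8768 kg

13.8768 kg


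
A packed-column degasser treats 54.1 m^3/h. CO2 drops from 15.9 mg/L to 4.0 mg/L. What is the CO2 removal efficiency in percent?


CO2_out / CO2_in = 4.0 / 15.9 = 0.25157233
Fraction remaining = 0.25157233
efficiency = (1 - 0.25157233) * 100 = 74.8428 %

74.8428 %


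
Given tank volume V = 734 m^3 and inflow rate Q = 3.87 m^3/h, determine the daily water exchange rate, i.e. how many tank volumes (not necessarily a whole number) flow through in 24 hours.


Daily flow volume = 3.87 m^3/h * 24 h = 92.88 m^3/day
Exchanges = daily flow / tank volume = 92.88 / 734 = 0.12654 exchanges/day

0.12654 exchanges/day


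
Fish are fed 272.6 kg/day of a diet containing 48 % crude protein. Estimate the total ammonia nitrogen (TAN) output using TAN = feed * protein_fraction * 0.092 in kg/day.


Protein in feed = 272.6 * 48/100 = 130.848 kg/day
TAN = protein * 0.092 = 130.848 * 0.092 = 12.038016 kg/day

12.038016 kg/day


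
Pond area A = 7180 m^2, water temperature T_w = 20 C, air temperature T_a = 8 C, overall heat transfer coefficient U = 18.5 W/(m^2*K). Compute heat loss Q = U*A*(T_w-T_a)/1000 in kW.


Temperature difference dT = 20 - 8 = 12 K
Heat loss (W) = U * A * dT = 18.5 * 7180 * 12 = 1593960 W
Convert to kW: 1593960 / 1000 = 1593.96 kW

1593.96 kW


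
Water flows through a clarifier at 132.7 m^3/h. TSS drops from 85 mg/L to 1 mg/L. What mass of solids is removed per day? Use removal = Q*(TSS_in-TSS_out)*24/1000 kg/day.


Concentration drop: TSS_in - TSS_out = 85 - 1 = 84 mg/L
Hourly solids removed = Q * dTSS = 132.7 m^3/h * 84 mg/L = 11146.8 g/h  (m^3/h * mg/L = g/h)
Daily solids removed = 11146.8 * 24 = 267523.2 g/day
Convert g to kg: 267523.2 / 1000 = 267.5232 kg/day

267.5232 kg/day


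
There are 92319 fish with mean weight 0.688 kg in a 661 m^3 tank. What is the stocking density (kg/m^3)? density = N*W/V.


Total biomass = 92319 fish * 0.688 kg = 63515.472 kg
Density = total biomass / volume = 63515.472 / 661 = 96.09 kg/m^3

96.09 kg/m^3


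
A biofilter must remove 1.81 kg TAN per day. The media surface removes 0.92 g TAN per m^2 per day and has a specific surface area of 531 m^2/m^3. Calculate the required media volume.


A = 1.81*1000 / 0.92 = 1967.3913 m^2
V = 1967.3913 / 531 = 3.70507

3.70507 m^3


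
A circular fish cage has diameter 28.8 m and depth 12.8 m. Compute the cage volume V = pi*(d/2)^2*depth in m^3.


r = d/2 = 28.8/2 = 14.4 m
Base area = pi*r^2 = pi*14.4^2 = 651.44065 m^2
Volume = 651.44065 * 12.8 = 8338.44 m^3

8338.44 m^3


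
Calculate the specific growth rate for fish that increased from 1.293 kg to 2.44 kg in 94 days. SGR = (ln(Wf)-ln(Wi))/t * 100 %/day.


ln(W_f) = ln(2.44) = 0.89199804
ln(W_i) = ln(1.293) = 0.2569651
ln(W_f) - ln(W_i) = 0.89199804 - 0.2569651 = 0.63503294
SGR = 0.63503294 / 94 * 100 = 0.675567 %/day

0.675567 %/day


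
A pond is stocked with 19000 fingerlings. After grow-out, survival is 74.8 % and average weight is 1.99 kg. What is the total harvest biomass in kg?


Survivors = 19000 * 74.8/100 = 14212 fish
Harvest biomass = survivors * W_f = 14212 * 1.99 = 28281.88 kg

28281.88 kg


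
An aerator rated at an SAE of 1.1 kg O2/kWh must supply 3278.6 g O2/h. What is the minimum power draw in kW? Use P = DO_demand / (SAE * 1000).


SAE in g O2/kWh = 1.1 * 1000 = 1100 g/kWh
P = DO_demand / SAE_g = 3278.6 / 1100 = 2.98055 kW

2.98055 kW


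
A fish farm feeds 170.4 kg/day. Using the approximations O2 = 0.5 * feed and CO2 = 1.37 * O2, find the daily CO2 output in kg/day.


O2 = 170.4 * 0.5 = 85.2
CO2 = 85.2 * 1.37 = 116.724

116.724 kg/day


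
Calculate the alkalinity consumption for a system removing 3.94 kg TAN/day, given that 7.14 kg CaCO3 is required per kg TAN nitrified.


Alkalinity factor: 7.14 kg CaCO3 consumed per kg TAN nitrified
alk = 3.94 kg TAN * 7.14 = 28.1316 kg CaCO3/day

28.1316 kg CaCO3/day


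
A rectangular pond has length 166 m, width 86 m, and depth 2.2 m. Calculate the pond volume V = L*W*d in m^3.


Base area = L * W = 166 * 86 = 14276 m^2
Volume = area * depth = 14276 * 2.2 = 31407.2 m^3

31407.2 m^3


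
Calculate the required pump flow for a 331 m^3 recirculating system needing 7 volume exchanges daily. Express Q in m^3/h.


Daily recirculation volume = 331 m^3 * 7 = 2317 m^3/day
Flow rate Q = daily volume / 24 h = 2317 / 24 = 96.5417 m^3/h

96.5417 m^3/h


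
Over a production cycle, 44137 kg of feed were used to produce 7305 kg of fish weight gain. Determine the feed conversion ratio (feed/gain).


FCR = feed consumed / weight gained
FCR = 44137 kg / 7305 kg = 6.04203

6.04203


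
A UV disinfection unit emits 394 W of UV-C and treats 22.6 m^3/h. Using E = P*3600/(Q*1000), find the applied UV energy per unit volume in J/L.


Energy delivered per hour = 394 W * 3600 s = 1418400 J/h
Volume treated per hour = 22.6 m^3/h * 1000 = 22600 L/h
dose = 1418400 / 22600 = 62.7611 J/L

62.7611 J/L


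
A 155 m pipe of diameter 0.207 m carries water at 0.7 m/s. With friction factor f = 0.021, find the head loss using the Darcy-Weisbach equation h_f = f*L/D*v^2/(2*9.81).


v^2 = 0.7^2 = 0.49 m^2/s^2
L/D = 155/0.207 = 748.79227
h_f = f*(L/D)*v^2/(2g) = 0.021 * 748.79227 * 0.49 / 19.62 = 0.392715 m

0.392715 m


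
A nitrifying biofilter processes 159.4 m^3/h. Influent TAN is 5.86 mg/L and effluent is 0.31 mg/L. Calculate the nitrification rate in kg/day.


Concentration drop: TAN_in - TAN_out = 5.86 - 0.31 = 5.55 mg/L
Hourly TAN removed = Q * dTAN = 159.4 m^3/h * 5.55 mg/L = 884.67 g/h  (m^3/h * mg/L = g/h)
Daily TAN removed = 884.67 * 24 = 21232.08 g/day
Convert to kg/day: 21232.08 / 1000 = 21.23208 kg/day

21.23208 kg/day


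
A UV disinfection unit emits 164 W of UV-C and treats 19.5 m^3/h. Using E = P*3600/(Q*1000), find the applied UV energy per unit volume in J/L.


Energy delivered per hour = 164 W * 3600 s = 590400 J/h
Volume treated per hour = 19.5 m^3/h * 1000 = 19500 L/h
dose = 590400 / 19500 = 30.2769 J/L

30.2769 J/L


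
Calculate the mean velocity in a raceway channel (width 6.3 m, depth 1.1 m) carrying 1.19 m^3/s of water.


Cross-sectional area = W * d = 6.3 * 1.1 = 6.93 m^2
Velocity = Q / A = 1.19 / 6.93 = 0.171717 m/s

0.171717 m/s


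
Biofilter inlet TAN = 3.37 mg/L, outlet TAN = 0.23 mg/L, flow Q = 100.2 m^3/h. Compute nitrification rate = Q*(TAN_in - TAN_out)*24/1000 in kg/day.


Concentration drop: TAN_in - TAN_out = 3.37 - 0.23 = 3.14 mg/L
Hourly TAN removed = Q * dTAN = 100.2 m^3/h * 3.14 mg/L = 314.628 g/h  (m^3/h * mg/L = g/h)
Daily TAN removed = 314.628 * 24 = 7551.072 g/day
Convert to kg/day: 7551.072 / 1000 = 7.551072 kg/day

7.551072 kg/day


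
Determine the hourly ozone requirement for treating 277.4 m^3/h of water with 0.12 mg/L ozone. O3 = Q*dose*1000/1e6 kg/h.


O3 demand (mg/h) = Q * dose * 1000 = 277.4 * 0.12 * 1000 = 33288 mg/h
Convert mg to kg: 33288 / 1e6 = 0.033288 kg/h

0.033288 kg/h


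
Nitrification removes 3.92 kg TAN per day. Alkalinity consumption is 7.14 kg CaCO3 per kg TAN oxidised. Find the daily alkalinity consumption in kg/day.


Alkalinity factor: 7.14 kg CaCO3 consumed per kg TAN nitrified
alk = 3.92 kg TAN * 7.14 = 27.9888 kg CaCO3/day

27.9888 kg CaCO3/day


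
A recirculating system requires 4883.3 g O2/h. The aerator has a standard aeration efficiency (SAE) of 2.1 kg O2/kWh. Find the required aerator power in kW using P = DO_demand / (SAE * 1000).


SAE in g O2/kWh = 2.1 * 1000 = 2100 g/kWh
P = DO_demand / SAE_g = 4883.3 / 2100 = 2.32538 kW

2.32538 kW


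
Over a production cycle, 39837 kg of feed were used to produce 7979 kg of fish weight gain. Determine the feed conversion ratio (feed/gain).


FCR = feed consumed / weight gained
FCR = 39837 kg / 7979 kg = 4.99273

4.99273


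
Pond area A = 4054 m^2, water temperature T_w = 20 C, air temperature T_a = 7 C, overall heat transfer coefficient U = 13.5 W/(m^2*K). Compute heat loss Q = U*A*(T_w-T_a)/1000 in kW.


Temperature difference dT = 20 - 7 = 13 K
Heat loss (W) = U * A * dT = 13.5 * 4054 * 13 = 711477 W
Convert to kW: 711477 / 1000 = 711.477 kW

711.477 kW


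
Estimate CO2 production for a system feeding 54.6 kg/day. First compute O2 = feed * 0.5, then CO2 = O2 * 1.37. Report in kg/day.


O2 = 54.6 * 0.5 = 27.3
CO2 = 27.3 * 1.37 = 37.401

37.401 kg/day


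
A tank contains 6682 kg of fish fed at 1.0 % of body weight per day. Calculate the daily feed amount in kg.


Feeding rate fraction = 1.0% / 100 = 0.01
Daily feed = 6682 kg * 0.01 = 66.82 kg/day

66.82 kg/day


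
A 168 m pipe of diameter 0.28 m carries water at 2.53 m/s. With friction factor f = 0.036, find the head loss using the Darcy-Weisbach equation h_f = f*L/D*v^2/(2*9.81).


v^2 = 2.53^2 = 6.4009 m^2/s^2
L/D = 168/0.28 = 600
h_f = f*(L/D)*v^2/(2g) = 0.036 * 600 * 6.4009 / 19.62 = 7.04686 m

7.04686 m


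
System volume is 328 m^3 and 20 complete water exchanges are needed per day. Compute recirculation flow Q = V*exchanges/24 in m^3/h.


Daily recirculation volume = 328 m^3 * 20 = 6560 m^3/day
Flow rate Q = daily volume / 24 h = 6560 / 24 = 273.333 m^3/h

273.333 m^3/h


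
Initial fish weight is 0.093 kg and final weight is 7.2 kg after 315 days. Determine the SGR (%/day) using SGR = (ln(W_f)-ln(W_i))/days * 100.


ln(W_f) = ln(7.2) = 1.974081
ln(W_i) = ln(0.093) = -2.3751558
ln(W_f) - ln(W_i) = 1.974081 - -2.3751558 = 4.3492368
SGR = 4.3492368 / 315 * 100 = 1.38071 %/day

1.38071 %/day


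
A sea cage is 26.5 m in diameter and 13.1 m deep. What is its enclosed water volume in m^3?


r = d/2 = 26.5/2 = 13.25 m
Base area = pi*r^2 = pi*13.25^2 = 551.54586 m^2
Volume = 551.54586 * 13.1 = 7225.25 m^3

7225.25 m^3


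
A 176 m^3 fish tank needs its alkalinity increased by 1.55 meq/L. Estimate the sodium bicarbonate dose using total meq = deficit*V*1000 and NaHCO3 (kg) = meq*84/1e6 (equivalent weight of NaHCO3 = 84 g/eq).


Tank volume in L = 176 m^3 * 1000 = 176000 L
Total meq required = 1.55 meq/L * 176000 L = 272800 meq
NaHCO3 mass = 272800 meq * 84 mg/meq / 1e6 = 22.9152 kg

22.9152 kg


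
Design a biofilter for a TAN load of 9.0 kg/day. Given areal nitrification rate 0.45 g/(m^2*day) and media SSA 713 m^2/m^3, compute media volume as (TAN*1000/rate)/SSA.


A = 9.0*1000 / 0.45 = 20000 m^2
V = 20000 / 713 = 28.0505

28.0505 m^3


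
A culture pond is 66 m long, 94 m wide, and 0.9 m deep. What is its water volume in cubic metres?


Base area = L * W = 66 * 94 = 6204 m^2
Volume = area * depth = 6204 * 0.9 = 5583.6 m^3

5583.6 m^3


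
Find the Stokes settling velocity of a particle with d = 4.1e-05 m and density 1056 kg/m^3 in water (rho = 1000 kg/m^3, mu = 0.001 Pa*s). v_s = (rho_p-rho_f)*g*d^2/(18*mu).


Density difference: rho_p - rho_f = 1056 - 1000 = 56 kg/m^3
d^2 = (4.1e-05)^2 = 1.681e-09 m^2
Numerator = (rho_p - rho_f) * g * d^2 = 56 * 9.81 * 1.681e-09 = 9.2347416e-07
Denominator = 18 * mu = 18 * 0.001 = 0.018
v_s = 9.2347416e-07 / 0.018 = 5.13041e-05 m/s
Check: Re = rho_f * v_s * d / mu = 1000 * 5.13041e-05 * 4.1e-05 / 0.001 = 0.0021 < 1, so Stokes' law applies.

5.13041e-05 m/s


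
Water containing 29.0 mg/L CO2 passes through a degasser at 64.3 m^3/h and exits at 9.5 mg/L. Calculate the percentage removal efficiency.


CO2_out / CO2_in = 9.5 / 29.0 = 0.32758621
Fraction remaining = 0.32758621
efficiency = (1 - 0.32758621) * 100 = 67.2414 %

67.2414 %


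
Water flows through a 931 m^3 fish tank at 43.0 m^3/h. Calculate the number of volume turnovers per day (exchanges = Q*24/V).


Daily flow volume = 43.0 m^3/h * 24 h = 1032 m^3/day
Exchanges = daily flow / tank volume = 1032 / 931 = 1.10849 exchanges/day

1.10849 exchanges/day


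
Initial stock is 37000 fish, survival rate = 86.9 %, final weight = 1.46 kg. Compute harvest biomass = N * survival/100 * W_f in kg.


Survivors = 37000 * 86.9/100 = 32153 fish
Harvest biomass = survivors * W_f = 32153 * 1.46 = 46943.38 kg

46943.38 kg


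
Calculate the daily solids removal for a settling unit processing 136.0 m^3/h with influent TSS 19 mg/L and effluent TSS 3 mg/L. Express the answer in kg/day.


Concentration drop: TSS_in - TSS_out = 19 - 3 = 16 mg/L
Hourly solids removed = Q * dTSS = 136.0 m^3/h * 16 mg/L = 2176 g/h  (m^3/h * mg/L = g/h)
Daily solids removed = 2176 * 24 = 52224 g/day
Convert g to kg: 52224 / 1000 = 52.224 kg/day

52.224 kg/day


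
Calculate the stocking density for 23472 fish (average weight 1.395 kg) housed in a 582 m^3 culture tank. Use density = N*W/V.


Total biomass = 23472 fish * 1.395 kg = 32743.44 kg
Density = total biomass / volume = 32743.44 / 582 = 56.2602 kg/m^3

56.2602 kg/m^3


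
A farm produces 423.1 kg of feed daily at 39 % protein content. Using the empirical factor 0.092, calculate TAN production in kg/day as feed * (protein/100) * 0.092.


Protein in feed = 423.1 * 39/100 = 165.009 kg/day
TAN = protein * 0.092 = 165.009 * 0.092 = 15.180828 kg/day

15.180828 kg/day


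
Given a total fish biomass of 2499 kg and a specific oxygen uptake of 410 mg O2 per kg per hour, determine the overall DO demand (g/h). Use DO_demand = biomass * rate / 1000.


Total O2 consumption (mg/h) = 2499 kg * 410 mg/(kg*h) = 1024590 mg/h
Convert to g/h: 1024590 / 1000 = 1024.59 g/h

1024.59 g/h


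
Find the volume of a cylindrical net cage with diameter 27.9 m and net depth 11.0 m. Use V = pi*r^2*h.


r = d/2 = 27.9/2 = 13.95 m
Base area = pi*r^2 = pi*13.95^2 = 611.36178 m^2
Volume = 611.36178 * 11.0 = 6724.98 m^3

6724.98 m^3


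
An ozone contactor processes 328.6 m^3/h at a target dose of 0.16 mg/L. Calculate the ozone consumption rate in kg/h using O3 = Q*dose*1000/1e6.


O3 demand (mg/h) = Q * dose * 1000 = 328.6 * 0.16 * 1000 = 52576 mg/h
Convert mg to kg: 52576 / 1e6 = 0.052576 kg/h

0.052576 kg/h


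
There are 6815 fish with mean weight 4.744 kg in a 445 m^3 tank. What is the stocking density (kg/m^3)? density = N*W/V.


Total biomass = 6815 fish * 4.744 kg = 32330.36 kg
Density = total biomass / volume = 32330.36 / 445 = 72.6525 kg/m^3

72.6525 kg/m^3


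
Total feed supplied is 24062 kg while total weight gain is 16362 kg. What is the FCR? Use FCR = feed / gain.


FCR = feed consumed / weight gained
FCR = 24062 kg / 16362 kg = 1.4706

1.4706


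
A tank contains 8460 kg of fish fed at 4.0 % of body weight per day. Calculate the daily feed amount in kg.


Feeding rate fraction = 4.0% / 100 = 0.04
Daily feed = 8460 kg * 0.04 = 338.4 kg/day

338.4 kg/day


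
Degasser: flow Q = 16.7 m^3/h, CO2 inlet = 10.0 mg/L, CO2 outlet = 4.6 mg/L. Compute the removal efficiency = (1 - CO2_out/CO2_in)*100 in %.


CO2_out / CO2_in = 4.6 / 10.0 = 0.46
Fraction remaining = 0.46
efficiency = (1 - 0.46) * 100 = 54 %

54 %


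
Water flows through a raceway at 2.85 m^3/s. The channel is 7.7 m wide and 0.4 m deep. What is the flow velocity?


Cross-sectional area = W * d = 7.7 * 0.4 = 3.08 m^2
Velocity = Q / A = 2.85 / 3.08 = 0.925325 m/s

0.925325 m/s


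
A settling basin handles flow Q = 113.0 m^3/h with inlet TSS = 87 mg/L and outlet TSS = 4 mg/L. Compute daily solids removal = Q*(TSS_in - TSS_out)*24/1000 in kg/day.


Concentration drop: TSS_in - TSS_out = 87 - 4 = 83 mg/L
Hourly solids removed = Q * dTSS = 113.0 m^3/h * 83 mg/L = 9379 g/h  (m^3/h * mg/L = g/h)
Daily solids removed = 9379 * 24 = 225096 g/day
Convert g to kg: 225096 / 1000 = 225.096 kg/day

225.096 kg/day


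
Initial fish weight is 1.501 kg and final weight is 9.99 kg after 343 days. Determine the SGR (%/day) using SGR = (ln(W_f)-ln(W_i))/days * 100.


ln(W_f) = ln(9.99) = 2.3015846
ln(W_i) = ln(1.501) = 0.40613155
ln(W_f) - ln(W_i) = 2.3015846 - 0.40613155 = 1.895453
SGR = 1.895453 / 343 * 100 = 0.55261 %/day

0.55261 %/day


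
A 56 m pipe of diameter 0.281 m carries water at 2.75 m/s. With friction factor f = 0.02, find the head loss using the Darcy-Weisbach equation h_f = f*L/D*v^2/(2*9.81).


v^2 = 2.75^2 = 7.5625 m^2/s^2
L/D = 56/0.281 = 199.28826
h_f = f*(L/D)*v^2/(2g) = 0.02 * 199.28826 * 7.5625 / 19.62 = 1.53631 m

1.53631 m


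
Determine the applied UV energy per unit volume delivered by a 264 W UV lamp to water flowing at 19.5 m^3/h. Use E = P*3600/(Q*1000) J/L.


Energy delivered per hour = 264 W * 3600 s = 950400 J/h
Volume treated per hour = 19.5 m^3/h * 1000 = 19500 L/h
dose = 950400 / 19500 = 48.7385 J/L

48.7385 J/L


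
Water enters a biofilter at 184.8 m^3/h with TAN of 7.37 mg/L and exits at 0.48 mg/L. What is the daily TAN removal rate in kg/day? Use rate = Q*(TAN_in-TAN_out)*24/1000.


Concentration drop: TAN_in - TAN_out = 7.37 - 0.48 = 6.89 mg/L
Hourly TAN removed = Q * dTAN = 184.8 m^3/h * 6.89 mg/L = 1273.272 g/h  (m^3/h * mg/L = g/h)
Daily TAN removed = 1273.272 * 24 = 30558.528 g/day
Convert to kg/day: 30558.528 / 1000 = 30.558528 kg/day

30.558528 kg/day


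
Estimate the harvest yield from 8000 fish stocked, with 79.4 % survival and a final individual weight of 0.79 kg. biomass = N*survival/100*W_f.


Survivors = 8000 * 79.4/100 = 6352 fish
Harvest biomass = survivors * W_f = 6352 * 0.79 = 5018.08 kg

5018.08 kg


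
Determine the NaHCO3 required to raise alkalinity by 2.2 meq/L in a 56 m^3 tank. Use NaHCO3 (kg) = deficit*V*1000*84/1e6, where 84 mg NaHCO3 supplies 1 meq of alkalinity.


Tank volume in L = 56 m^3 * 1000 = 56000 L
Total meq required = 2.2 meq/L * 56000 L = 123200 meq
NaHCO3 mass = 123200 meq * 84 mg/meq / 1e6 = 10.3488 kg

10.3488 kg


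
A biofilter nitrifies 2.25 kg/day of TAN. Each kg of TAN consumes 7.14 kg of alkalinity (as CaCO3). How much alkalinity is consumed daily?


Alkalinity factor: 7.14 kg CaCO3 consumed per kg TAN nitrified
alk = 2.25 kg TAN * 7.14 = 16.065 kg CaCO3/day

16.065 kg CaCO3/day


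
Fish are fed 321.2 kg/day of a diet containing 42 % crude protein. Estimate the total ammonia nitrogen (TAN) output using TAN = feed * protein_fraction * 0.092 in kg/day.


Protein in feed = 321.2 * 42/100 = 134.904 kg/day
TAN = protein * 0.092 = 134.904 * 0.092 = 12.411168 kg/day

12.411168 kg/day


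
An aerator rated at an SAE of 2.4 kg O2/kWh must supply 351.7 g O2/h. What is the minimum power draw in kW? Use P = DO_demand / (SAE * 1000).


SAE in g O2/kWh = 2.4 * 1000 = 2400 g/kWh
P = DO_demand / SAE_g = 351.7 / 2400 = 0.146542 kW

0.146542 kW


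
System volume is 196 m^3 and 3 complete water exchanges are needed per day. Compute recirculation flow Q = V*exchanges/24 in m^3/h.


Daily recirculation volume = 196 m^3 * 3 = 588 m^3/day
Flow rate Q = daily volume / 24 h = 588 / 24 = 24.5 m^3/h

24.5 m^3/h


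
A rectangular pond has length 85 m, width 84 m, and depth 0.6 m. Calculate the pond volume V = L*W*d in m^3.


Base area = L * W = 85 * 84 = 7140 m^2
Volume = area * depth = 7140 * 0.6 = 4284 m^3

4284 m^3


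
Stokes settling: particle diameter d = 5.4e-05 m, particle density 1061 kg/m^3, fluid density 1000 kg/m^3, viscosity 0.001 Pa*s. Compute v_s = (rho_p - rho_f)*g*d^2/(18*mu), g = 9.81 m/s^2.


Density difference: rho_p - rho_f = 1061 - 1000 = 61 kg/m^3
d^2 = (5.4e-05)^2 = 2.916e-09 m^2
Numerator = (rho_p - rho_f) * g * d^2 = 61 * 9.81 * 2.916e-09 = 1.7449636e-06
Denominator = 18 * mu = 18 * 0.001 = 0.018
v_s = 1.7449636e-06 / 0.018 = 9.69424e-05 m/s
Check: Re = rho_f * v_s * d / mu = 1000 * 9.69424e-05 * 5.4e-05 / 0.001 = 0.00523 < 1, so Stokes' law applies.

9.69424e-05 m/s


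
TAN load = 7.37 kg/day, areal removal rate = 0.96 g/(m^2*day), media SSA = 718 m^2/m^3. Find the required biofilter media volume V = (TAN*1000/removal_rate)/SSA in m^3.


A = 7.37*1000 / 0.96 = 7677.0833 m^2
V = 7677.0833 / 718 = 10.6923

10.6923 m^3


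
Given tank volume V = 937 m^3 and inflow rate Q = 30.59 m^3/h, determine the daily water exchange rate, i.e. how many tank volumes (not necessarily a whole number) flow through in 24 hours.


Daily flow volume = 30.59 m^3/h * 24 h = 734.16 m^3/day
Exchanges = daily flow / tank volume = 734.16 / 937 = 0.783522 exchanges/day

0.783522 exchanges/day


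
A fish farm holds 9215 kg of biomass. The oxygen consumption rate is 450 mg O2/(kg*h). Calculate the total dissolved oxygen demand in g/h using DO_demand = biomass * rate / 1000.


Total O2 consumption (mg/h) = 9215 kg * 450 mg/(kg*h) = 4146750 mg/h
Convert to g/h: 4146750 / 1000 = 4146.75 g/h

4146.75 g/h


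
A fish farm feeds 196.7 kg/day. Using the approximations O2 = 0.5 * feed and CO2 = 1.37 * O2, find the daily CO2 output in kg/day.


O2 = 196.7 * 0.5 = 98.35
CO2 = 98.35 * 1.37 = 134.7395

134.7395 kg/day


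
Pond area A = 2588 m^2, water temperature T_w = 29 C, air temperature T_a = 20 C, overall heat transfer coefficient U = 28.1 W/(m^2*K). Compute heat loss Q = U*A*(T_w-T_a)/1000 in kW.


Temperature difference dT = 29 - 20 = 9 K
Heat loss (W) = U * A * dT = 28.1 * 2588 * 9 = 654505.2 W
Convert to kW: 654505.2 / 1000 = 654.5052 kW

654.5052 kW


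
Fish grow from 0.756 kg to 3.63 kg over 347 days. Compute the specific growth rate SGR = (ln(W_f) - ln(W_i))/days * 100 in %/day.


ln(W_f) = ln(3.63) = 1.2892326
ln(W_i) = ln(0.756) = -0.2797139
ln(W_f) - ln(W_i) = 1.2892326 - -0.2797139 = 1.5689465
SGR = 1.5689465 / 347 * 100 = 0.452146 %/day

0.452146 %/day


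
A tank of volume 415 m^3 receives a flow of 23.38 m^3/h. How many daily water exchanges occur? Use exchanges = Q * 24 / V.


Daily flow volume = 23.38 m^3/h * 24 h = 561.12 m^3/day
Exchanges = daily flow / tank volume = 561.12 / 415 = 1.3521 exchanges/day

1.3521 exchanges/day


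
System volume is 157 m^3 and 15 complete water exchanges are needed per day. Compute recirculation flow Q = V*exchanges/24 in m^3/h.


Daily recirculation volume = 157 m^3 * 15 = 2355 m^3/day
Flow rate Q = daily volume / 24 h = 2355 / 24 = 98.125 m^3/h

98.125 m^3/h


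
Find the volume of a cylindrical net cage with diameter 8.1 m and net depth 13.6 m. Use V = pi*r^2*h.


r = d/2 = 8.1/2 = 4.05 m
Base area = pi*r^2 = pi*4.05^2 = 51.529974 m^2
Volume = 51.529974 * 13.6 = 700.808 m^3

700.808 m^3


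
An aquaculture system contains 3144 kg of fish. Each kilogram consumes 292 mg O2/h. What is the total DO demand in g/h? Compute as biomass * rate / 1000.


Total O2 consumption (mg/h) = 3144 kg * 292 mg/(kg*h) = 918048 mg/h
Convert to g/h: 918048 / 1000 = 918.048 g/h

918.048 g/h


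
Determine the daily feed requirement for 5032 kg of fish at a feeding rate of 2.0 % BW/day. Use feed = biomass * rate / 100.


Feeding rate fraction = 2.0% / 100 = 0.02
Daily feed = 5032 kg * 0.02 = 100.64 kg/day

100.64 kg/day


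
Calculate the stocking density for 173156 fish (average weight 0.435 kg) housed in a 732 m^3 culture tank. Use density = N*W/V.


Total biomass = 173156 fish * 0.435 kg = 75322.86 kg
Density = total biomass / volume = 75322.86 / 732 = 102.9 kg/m^3

102.9 kg/m^3


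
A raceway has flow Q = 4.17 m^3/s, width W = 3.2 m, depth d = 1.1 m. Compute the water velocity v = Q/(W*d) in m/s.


Cross-sectional area = W * d = 3.2 * 1.1 = 3.52 m^2
Velocity = Q / A = 4.17 / 3.52 = 1.18466 m/s

1.18466 m/s


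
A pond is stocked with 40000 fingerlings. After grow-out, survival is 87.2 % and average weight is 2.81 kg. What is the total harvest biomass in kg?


Survivors = 40000 * 87.2/100 = 34880 fish
Harvest biomass = survivors * W_f = 34880 * 2.81 = 98012.8 kg

98012.8 kg


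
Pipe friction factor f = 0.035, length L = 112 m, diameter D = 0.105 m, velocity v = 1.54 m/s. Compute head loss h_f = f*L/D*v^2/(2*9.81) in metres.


v^2 = 1.54^2 = 2.3716 m^2/s^2
L/D = 112/0.105 = 1066.6667
h_f = f*(L/D)*v^2/(2g) = 0.035 * 1066.6667 * 2.3716 / 19.62 = 4.51273 m

4.51273 m


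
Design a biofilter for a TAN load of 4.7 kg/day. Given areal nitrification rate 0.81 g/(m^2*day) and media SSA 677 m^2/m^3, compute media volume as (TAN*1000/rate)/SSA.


A = 4.7*1000 / 0.81 = 5802.4691 m^2
V = 5802.4691 / 677 = 8.57086

8.57086 m^3


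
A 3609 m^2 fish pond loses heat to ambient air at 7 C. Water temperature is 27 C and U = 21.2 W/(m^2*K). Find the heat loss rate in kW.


Temperature difference dT = 27 - 7 = 20 K
Heat loss (W) = U * A * dT = 21.2 * 3609 * 20 = 1530216 W
Convert to kW: 1530216 / 1000 = 1530.216 kW

1530.216 kW


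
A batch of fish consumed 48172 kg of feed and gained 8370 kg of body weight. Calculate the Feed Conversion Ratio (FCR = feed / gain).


FCR = feed consumed / weight gained
FCR = 48172 kg / 8370 kg = 5.75532

5.75532


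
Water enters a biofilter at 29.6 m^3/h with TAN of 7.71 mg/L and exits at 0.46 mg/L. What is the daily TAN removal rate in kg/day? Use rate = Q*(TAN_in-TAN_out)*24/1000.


Concentration drop: TAN_in - TAN_out = 7.71 - 0.46 = 7.25 mg/L
Hourly TAN removed = Q * dTAN = 29.6 m^3/h * 7.25 mg/L = 214.6 g/h  (m^3/h * mg/L = g/h)
Daily TAN removed = 214.6 * 24 = 5150.4 g/day
Convert to kg/day: 5150.4 / 1000 = 5.1504 kg/day

5.1504 kg/day


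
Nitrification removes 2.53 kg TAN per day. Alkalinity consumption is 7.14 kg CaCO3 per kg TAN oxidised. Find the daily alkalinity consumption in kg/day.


Alkalinity factor: 7.14 kg CaCO3 consumed per kg TAN nitrified
alk = 2.53 kg TAN * 7.14 = 18.0642 kg CaCO3/day

18.0642 kg CaCO3/day


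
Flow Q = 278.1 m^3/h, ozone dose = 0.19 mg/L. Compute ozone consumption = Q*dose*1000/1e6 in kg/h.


O3 demand (mg/h) = Q * dose * 1000 = 278.1 * 0.19 * 1000 = 52839 mg/h
Convert mg to kg: 52839 / 1e6 = 0.052839 kg/h

0.052839 kg/h


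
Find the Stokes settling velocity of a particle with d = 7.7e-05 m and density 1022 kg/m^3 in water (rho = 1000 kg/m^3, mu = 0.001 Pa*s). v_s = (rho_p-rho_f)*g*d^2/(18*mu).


Density difference: rho_p - rho_f = 1022 - 1000 = 22 kg/m^3
d^2 = (7.7e-05)^2 = 5.929e-09 m^2
Numerator = (rho_p - rho_f) * g * d^2 = 22 * 9.81 * 5.929e-09 = 1.2795968e-06
Denominator = 18 * mu = 18 * 0.001 = 0.018
v_s = 1.2795968e-06 / 0.018 = 7.10887e-05 m/s
Check: Re = rho_f * v_s * d / mu = 1000 * 7.10887e-05 * 7.7e-05 / 0.001 = 0.00547 < 1, so Stokes' law applies.

7.10887e-05 m/s


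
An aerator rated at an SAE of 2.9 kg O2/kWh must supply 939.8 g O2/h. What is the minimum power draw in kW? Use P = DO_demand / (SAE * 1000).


SAE in g O2/kWh = 2.9 * 1000 = 2900 g/kWh
P = DO_demand / SAE_g = 939.8 / 2900 = 0.324069 kW

0.324069 kW


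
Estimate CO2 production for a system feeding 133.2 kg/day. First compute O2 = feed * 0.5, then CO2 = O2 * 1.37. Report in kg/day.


O2 = 133.2 * 0.5 = 66.6
CO2 = 66.6 * 1.37 = 91.242

91.242 kg/day


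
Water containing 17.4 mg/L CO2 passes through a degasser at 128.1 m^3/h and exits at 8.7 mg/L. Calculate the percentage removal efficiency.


CO2_out / CO2_in = 8.7 / 17.4 = 0.5
Fraction remaining = 0.5
efficiency = (1 - 0.5) * 100 = 50 %

50 %


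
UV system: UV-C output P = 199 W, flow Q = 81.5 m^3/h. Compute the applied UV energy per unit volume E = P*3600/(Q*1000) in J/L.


Energy delivered per hour = 199 W * 3600 s = 716400 J/h
Volume treated per hour = 81.5 m^3/h * 1000 = 81500 L/h
dose = 716400 / 81500 = 8.79018 J/L

8.79018 J/L


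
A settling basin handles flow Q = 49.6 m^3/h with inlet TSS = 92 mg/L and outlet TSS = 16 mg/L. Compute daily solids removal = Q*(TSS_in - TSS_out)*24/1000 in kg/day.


Concentration drop: TSS_in - TSS_out = 92 - 16 = 76 mg/L
Hourly solids removed = Q * dTSS = 49.6 m^3/h * 76 mg/L = 3769.6 g/h  (m^3/h * mg/L = g/h)
Daily solids removed = 3769.6 * 24 = 90470.4 g/day
Convert g to kg: 90470.4 / 1000 = 90.4704 kg/day

90.4704 kg/day


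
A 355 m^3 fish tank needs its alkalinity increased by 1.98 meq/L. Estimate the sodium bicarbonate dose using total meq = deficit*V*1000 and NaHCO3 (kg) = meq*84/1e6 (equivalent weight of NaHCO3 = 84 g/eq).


Tank volume in L = 355 m^3 * 1000 = 355000 L
Total meq required = 1.98 meq/L * 355000 L = 702900 meq
NaHCO3 mass = 702900 meq * 84 mg/meq / 1e6 = 59.0436 kg

59.0436 kg


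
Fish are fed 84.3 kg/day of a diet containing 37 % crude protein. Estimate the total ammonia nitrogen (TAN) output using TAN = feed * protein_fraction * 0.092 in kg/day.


Protein in feed = 84.3 * 37/100 = 31.191 kg/day
TAN = protein * 0.092 = 31.191 * 0.092 = 2.869572 kg/day

2.869572 kg/day


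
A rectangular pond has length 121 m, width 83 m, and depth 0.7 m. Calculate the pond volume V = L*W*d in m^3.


Base area = L * W = 121 * 83 = 10043 m^2
Volume = area * depth = 10043 * 0.7 = 7030.1 m^3

7030.1 m^3


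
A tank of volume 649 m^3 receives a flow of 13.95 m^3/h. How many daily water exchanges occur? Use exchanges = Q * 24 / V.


Daily flow volume = 13.95 m^3/h * 24 h = 334.8 m^3/day
Exchanges = daily flow / tank volume = 334.8 / 649 = 0.515871 exchanges/day

0.515871 exchanges/day


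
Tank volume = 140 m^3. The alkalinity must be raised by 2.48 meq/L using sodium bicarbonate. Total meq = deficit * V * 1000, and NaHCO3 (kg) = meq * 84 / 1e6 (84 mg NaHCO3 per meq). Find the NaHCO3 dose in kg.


Tank volume in L = 140 m^3 * 1000 = 140000 L
Total meq required = 2.48 meq/L * 140000 L = 347200 meq
NaHCO3 mass = 347200 meq * 84 mg/meq / 1e6 = 29.1648 kg

29.1648 kg


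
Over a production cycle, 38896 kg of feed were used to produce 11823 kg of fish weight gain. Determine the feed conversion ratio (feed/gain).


FCR = feed consumed / weight gained
FCR = 38896 kg / 11823 kg = 3.28986

3.28986


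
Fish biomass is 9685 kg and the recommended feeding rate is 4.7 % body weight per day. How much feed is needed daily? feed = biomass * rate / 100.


Feeding rate fraction = 4.7% / 100 = 0.047
Daily feed = 9685 kg * 0.047 = 455.195 kg/day

455.195 kg/day


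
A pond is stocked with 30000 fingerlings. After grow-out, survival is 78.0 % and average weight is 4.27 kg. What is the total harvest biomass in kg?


Survivors = 30000 * 78.0/100 = 23400 fish
Harvest biomass = survivors * W_f = 23400 * 4.27 = 99918 kg

99918 kg


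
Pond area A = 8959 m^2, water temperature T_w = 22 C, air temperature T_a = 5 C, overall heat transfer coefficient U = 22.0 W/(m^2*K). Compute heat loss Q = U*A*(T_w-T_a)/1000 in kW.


Temperature difference dT = 22 - 5 = 17 K
Heat loss (W) = U * A * dT = 22.0 * 8959 * 17 = 3350666 W
Convert to kW: 3350666 / 1000 = 3350.666 kW

3350.666 kW


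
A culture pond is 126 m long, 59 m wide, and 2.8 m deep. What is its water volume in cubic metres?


Base area = L * W = 126 * 59 = 7434 m^2
Volume = area * depth = 7434 * 2.8 = 20815.2 m^3

20815.2 m^3


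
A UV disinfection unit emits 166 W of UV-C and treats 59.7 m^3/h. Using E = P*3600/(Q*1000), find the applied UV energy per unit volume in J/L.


Energy delivered per hour = 166 W * 3600 s = 597600 J/h
Volume treated per hour = 59.7 m^3/h * 1000 = 59700 L/h
dose = 597600 / 59700 = 10.0101 J/L

10.0101 J/L


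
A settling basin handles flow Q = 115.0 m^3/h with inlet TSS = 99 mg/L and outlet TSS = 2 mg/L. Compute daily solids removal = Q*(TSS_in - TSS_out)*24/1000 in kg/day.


Concentration drop: TSS_in - TSS_out = 99 - 2 = 97 mg/L
Hourly solids removed = Q * dTSS = 115.0 m^3/h * 97 mg/L = 11155 g/h  (m^3/h * mg/L = g/h)
Daily solids removed = 11155 * 24 = 267720 g/day
Convert g to kg: 267720 / 1000 = 267.72 kg/day

267.72 kg/day


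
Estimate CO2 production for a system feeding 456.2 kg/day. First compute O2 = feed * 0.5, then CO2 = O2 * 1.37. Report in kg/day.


O2 = 456.2 * 0.5 = 228.1
CO2 = 228.1 * 1.37 = 312.497

312.497 kg/day


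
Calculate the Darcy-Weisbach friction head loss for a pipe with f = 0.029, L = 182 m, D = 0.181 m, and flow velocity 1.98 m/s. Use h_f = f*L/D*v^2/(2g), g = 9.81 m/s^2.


v^2 = 1.98^2 = 3.9204 m^2/s^2
L/D = 182/0.181 = 1005.5249
h_f = f*(L/D)*v^2/(2g) = 0.029 * 1005.5249 * 3.9204 / 19.62 = 5.82669 m

5.82669 m


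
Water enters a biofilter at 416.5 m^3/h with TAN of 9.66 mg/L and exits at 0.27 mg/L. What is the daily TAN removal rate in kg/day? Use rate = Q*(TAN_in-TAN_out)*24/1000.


Concentration drop: TAN_in - TAN_out = 9.66 - 0.27 = 9.39 mg/L
Hourly TAN removed = Q * dTAN = 416.5 m^3/h * 9.39 mg/L = 3910.935 g/h  (m^3/h * mg/L = g/h)
Daily TAN removed = 3910.935 * 24 = 93862.44 g/day
Convert to kg/day: 93862.44 / 1000 = 93.86244 kg/day

93.86244 kg/day


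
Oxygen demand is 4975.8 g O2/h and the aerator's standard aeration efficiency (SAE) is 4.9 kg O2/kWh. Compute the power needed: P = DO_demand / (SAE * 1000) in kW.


SAE in g O2/kWh = 4.9 * 1000 = 4900 g/kWh
P = DO_demand / SAE_g = 4975.8 / 4900 = 1.01547 kW

1.01547 kW


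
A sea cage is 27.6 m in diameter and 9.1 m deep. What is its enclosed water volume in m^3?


r = d/2 = 27.6/2 = 13.8 m
Base area = pi*r^2 = pi*13.8^2 = 598.2849 m^2
Volume = 598.2849 * 9.1 = 5444.39 m^3

5444.39 m^3


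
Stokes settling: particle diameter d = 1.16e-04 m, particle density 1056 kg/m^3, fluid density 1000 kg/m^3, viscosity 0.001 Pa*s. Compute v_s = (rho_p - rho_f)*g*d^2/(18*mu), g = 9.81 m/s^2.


Density difference: rho_p - rho_f = 1056 - 1000 = 56 kg/m^3
d^2 = (1.16e-04)^2 = 1.3456e-08 m^2
Numerator = (rho_p - rho_f) * g * d^2 = 56 * 9.81 * 1.3456e-08 = 7.3921882e-06
Denominator = 18 * mu = 18 * 0.001 = 0.018
v_s = 7.3921882e-06 / 0.018 = 4.10677e-04 m/s
Check: Re = rho_f * v_s * d / mu = 1000 * 4.10677e-04 * 1.16e-04 / 0.001 = 0.0476 < 1, so Stokes' law applies.

4.10677e-04 m/s


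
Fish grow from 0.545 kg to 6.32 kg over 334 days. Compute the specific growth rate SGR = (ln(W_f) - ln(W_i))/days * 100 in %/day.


ln(W_f) = ln(6.32) = 1.8437192
ln(W_i) = ln(0.545) = -0.60696948
ln(W_f) - ln(W_i) = 1.8437192 - -0.60696948 = 2.4506887
SGR = 2.4506887 / 334 * 100 = 0.733739 %/day

0.733739 %/day


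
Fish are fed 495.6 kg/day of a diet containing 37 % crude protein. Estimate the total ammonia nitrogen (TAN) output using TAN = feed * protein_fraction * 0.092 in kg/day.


Protein in feed = 495.6 * 37/100 = 183.372 kg/day
TAN = protein * 0.092 = 183.372 * 0.092 = 16.870224 kg/day

16.870224 kg/day


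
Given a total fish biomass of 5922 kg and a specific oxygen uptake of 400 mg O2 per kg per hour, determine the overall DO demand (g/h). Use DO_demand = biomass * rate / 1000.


Total O2 consumption (mg/h) = 5922 kg * 400 mg/(kg*h) = 2368800 mg/h
Convert to g/h: 2368800 / 1000 = 2368.8 g/h

2368.8 g/h


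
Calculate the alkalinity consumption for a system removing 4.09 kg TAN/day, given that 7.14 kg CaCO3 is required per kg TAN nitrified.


Alkalinity factor: 7.14 kg CaCO3 consumed per kg TAN nitrified
alk = 4.09 kg TAN * 7.14 = 29.2026 kg CaCO3/day

29.2026 kg CaCO3/day


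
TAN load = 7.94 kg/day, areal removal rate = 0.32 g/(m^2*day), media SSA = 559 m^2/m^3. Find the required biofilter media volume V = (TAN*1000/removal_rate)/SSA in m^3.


A = 7.94*1000 / 0.32 = 24812.5 m^2
V = 24812.5 / 559 = 44.3873

44.3873 m^3


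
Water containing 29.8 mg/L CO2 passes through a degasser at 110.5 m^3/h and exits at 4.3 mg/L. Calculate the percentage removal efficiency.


CO2_out / CO2_in = 4.3 / 29.8 = 0.1442953
Fraction remaining = 0.1442953
efficiency = (1 - 0.1442953) * 100 = 85.5705 %

85.5705 %


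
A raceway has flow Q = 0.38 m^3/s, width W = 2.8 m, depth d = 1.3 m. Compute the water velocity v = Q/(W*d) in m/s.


Cross-sectional area = W * d = 2.8 * 1.3 = 3.64 m^2
Velocity = Q / A = 0.38 / 3.64 = 0.104396 m/s

0.104396 m/s


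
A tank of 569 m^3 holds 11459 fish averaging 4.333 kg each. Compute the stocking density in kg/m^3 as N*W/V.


Total biomass = 11459 fish * 4.333 kg = 49651.847 kg
Density = total biomass / volume = 49651.847 / 569 = 87.2616 kg/m^3

87.2616 kg/m^3


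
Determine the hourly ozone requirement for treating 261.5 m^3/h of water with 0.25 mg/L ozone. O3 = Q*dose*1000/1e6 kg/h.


O3 demand (mg/h) = Q * dose * 1000 = 261.5 * 0.25 * 1000 = 65375 mg/h
Convert mg to kg: 65375 / 1e6 = 0.065375 kg/h

0.065375 kg/h


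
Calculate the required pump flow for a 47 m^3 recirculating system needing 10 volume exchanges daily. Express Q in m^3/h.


Daily recirculation volume = 47 m^3 * 10 = 470 m^3/day
Flow rate Q = daily volume / 24 h = 470 / 24 = 19.5833 m^3/h

19.5833 m^3/h


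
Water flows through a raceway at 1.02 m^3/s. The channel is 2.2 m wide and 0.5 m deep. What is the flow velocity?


Cross-sectional area = W * d = 2.2 * 0.5 = 1.1 m^2
Velocity = Q / A = 1.02 / 1.1 = 0.927273 m/s

0.927273 m/s


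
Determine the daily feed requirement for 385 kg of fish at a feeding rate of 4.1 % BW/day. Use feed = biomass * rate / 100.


Feeding rate fraction = 4.1% / 100 = 0.041
Daily feed = 385 kg * 0.041 = 15.785 kg/day

15.785 kg/day


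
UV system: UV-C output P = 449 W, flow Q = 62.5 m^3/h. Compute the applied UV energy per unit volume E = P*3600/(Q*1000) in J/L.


Energy delivered per hour = 449 W * 3600 s = 1616400 J/h
Volume treated per hour = 62.5 m^3/h * 1000 = 62500 L/h
dose = 1616400 / 62500 = 25.8624 J/L

25.8624 J/L


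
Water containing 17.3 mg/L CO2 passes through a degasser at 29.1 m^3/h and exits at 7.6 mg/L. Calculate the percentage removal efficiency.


CO2_out / CO2_in = 7.6 / 17.3 = 0.43930636
Fraction remaining = 0.43930636
efficiency = (1 - 0.43930636) * 100 = 56.0694 %

56.0694 %


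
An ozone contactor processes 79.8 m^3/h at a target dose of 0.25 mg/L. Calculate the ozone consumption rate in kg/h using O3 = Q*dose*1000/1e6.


O3 demand (mg/h) = Q * dose * 1000 = 79.8 * 0.25 * 1000 = 19950 mg/h
Convert mg to kg: 19950 / 1e6 = 0.01995 kg/h

0.01995 kg/h


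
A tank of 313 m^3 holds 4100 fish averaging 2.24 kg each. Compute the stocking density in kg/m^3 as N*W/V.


Total biomass = 4100 fish * 2.24 kg = 9184 kg
Density = total biomass / volume = 9184 / 313 = 29.3419 kg/m^3

29.3419 kg/m^3


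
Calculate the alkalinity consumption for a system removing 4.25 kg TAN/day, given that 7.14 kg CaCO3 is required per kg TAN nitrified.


Alkalinity factor: 7.14 kg CaCO3 consumed per kg TAN nitrified
alk = 4.25 kg TAN * 7.14 = 30.345 kg CaCO3/day

30.345 kg CaCO3/day


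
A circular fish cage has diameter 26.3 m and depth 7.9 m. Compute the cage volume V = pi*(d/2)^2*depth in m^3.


r = d/2 = 26.3/2 = 13.15 m
Base area = pi*r^2 = pi*13.15^2 = 543.25206 m^2
Volume = 543.25206 * 7.9 = 4291.69 m^3

4291.69 m^3


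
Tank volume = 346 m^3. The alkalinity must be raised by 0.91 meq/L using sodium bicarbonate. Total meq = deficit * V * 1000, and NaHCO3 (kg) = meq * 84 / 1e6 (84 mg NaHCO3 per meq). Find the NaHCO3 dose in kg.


Tank volume in L = 346 m^3 * 1000 = 346000 L
Total meq required = 0.91 meq/L * 346000 L = 314860 meq
NaHCO3 mass = 314860 meq * 84 mg/meq / 1e6 = 26.4482 kg

26.4482 kg


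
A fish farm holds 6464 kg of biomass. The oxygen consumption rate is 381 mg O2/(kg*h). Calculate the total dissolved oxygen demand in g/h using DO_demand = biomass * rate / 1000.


Total O2 consumption (mg/h) = 6464 kg * 381 mg/(kg*h) = 2462784 mg/h
Convert to g/h: 2462784 / 1000 = 2462.784 g/h

2462.784 g/h
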